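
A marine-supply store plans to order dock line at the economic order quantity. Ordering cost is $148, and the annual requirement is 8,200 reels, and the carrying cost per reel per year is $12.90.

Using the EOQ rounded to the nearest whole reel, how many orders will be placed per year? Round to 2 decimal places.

2DS/H = 2·8,200·148/12.9 = 188,155.04
EOQ = √188,155.04 ≈ 433.77 → Q = 434
N = D/Q = 8,200/434 ≈ 18.894 orders/yr

18.89 orders per year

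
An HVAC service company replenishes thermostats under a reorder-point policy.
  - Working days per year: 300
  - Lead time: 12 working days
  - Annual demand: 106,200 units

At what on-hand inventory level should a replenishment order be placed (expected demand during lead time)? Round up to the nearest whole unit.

4,248 units

Daily demand d = 106,200 / 300 = 354.000 units/day
Demand during lead time = 354.000 × 12 = 4,248.00
Reorder point = 4,248.00 → round up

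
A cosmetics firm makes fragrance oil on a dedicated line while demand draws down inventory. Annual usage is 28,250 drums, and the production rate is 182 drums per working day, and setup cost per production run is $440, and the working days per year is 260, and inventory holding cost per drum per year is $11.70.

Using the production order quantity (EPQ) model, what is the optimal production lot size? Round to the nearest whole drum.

Daily demand d = 28,250/260 = 108.654; p = 182; 1 − d/p = 0.40300
EPQ = √(2DS / (H(1 − d/p)))
    = √(2 × 28,250 × 440 / (11.7 × 0.40300)) ≈ 2,296.17

2,296 drums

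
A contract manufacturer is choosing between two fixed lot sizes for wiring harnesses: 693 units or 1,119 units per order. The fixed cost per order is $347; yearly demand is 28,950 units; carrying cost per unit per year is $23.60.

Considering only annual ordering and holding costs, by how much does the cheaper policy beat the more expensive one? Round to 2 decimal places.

Annual cost at Q: ordering D·S/Q plus holding Q·H/2.
TC(693) = (28,950/693)×347 + (693/2)×23.6 = $22,673.29
TC(1,119) = (28,950/1,119)×347 + (1,119/2)×23.6 = $22,181.55
Lots of 1,119 are cheaper by $491.74.

$491.74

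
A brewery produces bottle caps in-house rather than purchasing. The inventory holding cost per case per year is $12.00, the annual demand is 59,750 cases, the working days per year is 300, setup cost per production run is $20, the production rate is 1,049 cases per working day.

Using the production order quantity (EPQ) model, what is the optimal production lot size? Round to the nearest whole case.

496 cases

Daily demand d = 59,750/300 = 199.167; p = 1049; 1 − d/p = 0.81014
EPQ = √(2DS / (H(1 − d/p)))
    = √(2 × 59,750 × 20 / (12 × 0.81014)) ≈ 495.83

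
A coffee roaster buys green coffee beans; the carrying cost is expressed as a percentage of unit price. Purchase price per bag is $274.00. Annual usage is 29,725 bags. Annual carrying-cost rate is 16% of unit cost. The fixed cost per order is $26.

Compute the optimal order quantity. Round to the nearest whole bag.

Carrying cost H = $274 × 16% = $43.8400/bag/yr
2DS/H = 2·29,725·26/43.84 = 35,257.76
EOQ = √35,257.76 ≈ 187.77

188 bags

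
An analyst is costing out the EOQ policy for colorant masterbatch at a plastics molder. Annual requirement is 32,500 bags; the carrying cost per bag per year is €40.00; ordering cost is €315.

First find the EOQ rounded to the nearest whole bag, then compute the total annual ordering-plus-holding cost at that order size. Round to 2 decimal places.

EOQ = √(2DS/H) = √(2 × 32,500 × 315 / 40)
    = √(511,875.00) ≈ 715.45 → Q = 715 bags
Orders/yr = 32,500/715 = 45.455; ordering cost = 45.455 × €315 = €14,318.18
Average inventory = 715/2 = 357.5; holding cost = 357.5 × €40 = €14,300.00
Total = €14,318.18 + €14,300.00 = €28,618.18

€28,618.18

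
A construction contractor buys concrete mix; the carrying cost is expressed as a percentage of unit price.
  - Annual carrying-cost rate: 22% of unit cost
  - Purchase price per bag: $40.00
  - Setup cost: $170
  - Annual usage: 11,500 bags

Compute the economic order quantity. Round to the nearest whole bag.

667 bags

H = i·C = 0.22 × $40 = $8.8000 per bag-year
2DS/H = 2·11,500·170/8.8 = 444,318.18
EOQ = √444,318.18 ≈ 666.57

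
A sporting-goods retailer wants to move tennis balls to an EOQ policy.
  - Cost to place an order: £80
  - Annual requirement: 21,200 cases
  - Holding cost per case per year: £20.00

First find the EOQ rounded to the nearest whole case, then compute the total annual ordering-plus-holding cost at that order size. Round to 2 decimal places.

£8,236.50

Optimal lot size Q* = (2 × 21,200 × £80 / £20)^½ ≈ 411.83 → Q = 412 cases
Orders/yr = 21,200/412 = 51.456; ordering cost = 51.456 × £80 = £4,116.50
Average inventory = 412/2 = 206; holding cost = 206 × £20 = £4,120.00
Total = £4,116.50 + £4,120.00 = £8,236.50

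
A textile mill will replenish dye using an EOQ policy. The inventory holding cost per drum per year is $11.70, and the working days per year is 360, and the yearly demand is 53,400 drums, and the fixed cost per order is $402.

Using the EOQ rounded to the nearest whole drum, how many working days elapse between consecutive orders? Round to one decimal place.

12.9 days

Optimal lot size Q* = (2 × 53,400 × $402 / $11.7)^½ ≈ 1,915.60 → Q = 1,916 drums
Cycle time = (working days × Q)/D = (360 × 1,916) / 53,400 = 12.917 days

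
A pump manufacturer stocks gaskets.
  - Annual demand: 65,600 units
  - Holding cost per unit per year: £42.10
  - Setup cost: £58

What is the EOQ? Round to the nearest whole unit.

Optimal lot size Q* = (2 × 65,600 × £58 / £42.1)^½ ≈ 425.15

425 units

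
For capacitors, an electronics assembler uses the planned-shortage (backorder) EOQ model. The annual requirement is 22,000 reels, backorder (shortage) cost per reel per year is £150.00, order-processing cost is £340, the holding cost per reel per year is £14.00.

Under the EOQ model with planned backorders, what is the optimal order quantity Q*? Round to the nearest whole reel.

1,081 reels

Q* = √(2DS/H) · √((H + b)/b)
   = √(2 × 22,000 × 340 / 14) · √((14 + 150) / 150)
   = 1,033.717 × 1.0456 ≈ 1,080.88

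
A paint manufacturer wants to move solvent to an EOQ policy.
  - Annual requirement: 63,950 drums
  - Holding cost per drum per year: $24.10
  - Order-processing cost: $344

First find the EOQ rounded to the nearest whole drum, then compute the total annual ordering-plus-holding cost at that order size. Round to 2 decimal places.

$32,562.90

EOQ = √(2DS/H) = √(2 × 63,950 × 344 / 24.1)
    = √(1,825,626.56) ≈ 1,351.16 → Q = 1,351 drums
Ordering: D/Q × S = 63,950/1,351 × $344 = $16,283.35
Holding:  Q/2 × H = 1,351/2 × $24.1 = $16,279.55
Total = $16,283.35 + $16,279.55 = $32,562.90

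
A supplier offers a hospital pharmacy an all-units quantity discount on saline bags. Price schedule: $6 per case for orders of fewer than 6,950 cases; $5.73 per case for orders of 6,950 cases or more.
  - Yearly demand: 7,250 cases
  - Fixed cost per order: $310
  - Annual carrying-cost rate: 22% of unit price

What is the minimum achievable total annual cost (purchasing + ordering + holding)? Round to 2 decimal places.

H₁ = 22%×$6 = $1.3200;  H₂ = 22%×$5.73 = $1.2606
EOQ₁ = √(2×7,250×310/1.3200) = 1,845.35  (< 6,950, feasible at tier 1)
EOQ₂ = √(2×7,250×310/1.2606) = 1,888.32  (< 6,950 → use Q = 6,950 at tier-2 price)
TC(tier 1 (EOQ₁), Q≈1,845.3) = $45,935.86
TC(tier 2, Q≈6,950.0) = $46,246.47
Minimum at tier 1 (EOQ₁): $45,935.86

$45,935.86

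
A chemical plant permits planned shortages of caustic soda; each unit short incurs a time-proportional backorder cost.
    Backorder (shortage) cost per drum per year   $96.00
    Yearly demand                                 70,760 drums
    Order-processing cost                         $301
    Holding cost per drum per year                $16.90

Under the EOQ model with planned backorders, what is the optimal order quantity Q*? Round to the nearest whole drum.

1,722 drums

Basic EOQ = √(2·70,760·301/16.9) = 1,587.628
Backorder adjustment √((H+b)/b) = √((16.9+96)/96) = 1.0845
Q* = 1,587.628 × 1.0845 ≈ 1,721.71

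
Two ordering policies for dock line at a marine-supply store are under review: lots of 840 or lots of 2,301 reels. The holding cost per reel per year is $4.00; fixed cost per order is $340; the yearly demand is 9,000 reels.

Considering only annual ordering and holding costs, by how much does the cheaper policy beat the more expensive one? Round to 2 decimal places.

TC(Q) = (D/Q)S + (Q/2)H
TC(840) = (9,000/840)×340 + (840/2)×4 = $5,322.86
TC(2,301) = (9,000/2,301)×340 + (2,301/2)×4 = $5,931.86
|ΔTC| = |$5,322.86 − $5,931.86| = $609.00

$609.00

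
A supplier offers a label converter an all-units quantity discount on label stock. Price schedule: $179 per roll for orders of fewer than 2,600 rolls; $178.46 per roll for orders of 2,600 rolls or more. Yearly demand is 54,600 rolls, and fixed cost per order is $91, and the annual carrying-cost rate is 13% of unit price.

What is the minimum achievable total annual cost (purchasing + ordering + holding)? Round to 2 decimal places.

H₁ = 13%×$179 = $23.2700;  H₂ = 13%×$178.46 = $23.1998
EOQ₁ = √(2×54,600×91/23.2700) = 653.48  (< 2,600, feasible at tier 1)
EOQ₂ = √(2×54,600×91/23.1998) = 654.47  (< 2,600 → use Q = 2,600 at tier-2 price)
TC(tier 1 (EOQ₁), Q≈653.5) = $9,788,606.53
TC(tier 2, Q≈2,600.0) = $9,775,986.74
Minimum at tier 2: $9,775,986.74

$9,775,986.74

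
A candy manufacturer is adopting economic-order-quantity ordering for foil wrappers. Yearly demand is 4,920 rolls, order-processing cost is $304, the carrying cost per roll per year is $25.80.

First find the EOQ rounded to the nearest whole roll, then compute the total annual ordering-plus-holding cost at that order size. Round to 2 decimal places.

EOQ = √(2DS/H) = √(2 × 4,920 × 304 / 25.8)
    = √(115,944.19) ≈ 340.51 → Q = 341 rolls
Annual ordering cost = (D/Q)·S = (4,920/341) × 304 = $4,386.16
Annual holding cost  = (Q/2)·H = (341/2) × 25.8 = $4,398.90
Total = $4,386.16 + $4,398.90 = $8,785.06

$8,785.06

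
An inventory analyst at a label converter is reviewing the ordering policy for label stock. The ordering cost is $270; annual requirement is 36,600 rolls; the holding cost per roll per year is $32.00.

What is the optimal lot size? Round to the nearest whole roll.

2DS/H = 2·36,600·270/32 = 617,625.00
EOQ = √617,625.00 ≈ 785.89

786 rolls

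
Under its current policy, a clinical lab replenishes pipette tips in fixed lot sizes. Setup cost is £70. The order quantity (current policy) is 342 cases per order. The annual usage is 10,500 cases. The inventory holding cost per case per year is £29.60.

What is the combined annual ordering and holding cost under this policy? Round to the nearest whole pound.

Ordering: D/Q × S = 10,500/342 × £70 = £2,149.12
Holding:  Q/2 × H = 342/2 × £29.6 = £5,061.60
Total = £2,149.12 + £5,061.60 = £7,210.72

£7,211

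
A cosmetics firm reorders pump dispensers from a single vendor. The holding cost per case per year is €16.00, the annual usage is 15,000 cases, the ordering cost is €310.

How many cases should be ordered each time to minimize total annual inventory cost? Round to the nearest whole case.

762 cases

2DS/H = 2·15,000·310/16 = 581,250.00
EOQ = √581,250.00 ≈ 762.40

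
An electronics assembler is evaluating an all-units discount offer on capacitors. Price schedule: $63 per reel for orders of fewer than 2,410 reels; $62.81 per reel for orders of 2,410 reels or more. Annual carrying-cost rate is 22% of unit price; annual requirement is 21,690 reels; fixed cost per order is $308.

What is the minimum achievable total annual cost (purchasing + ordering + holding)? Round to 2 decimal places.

H₁ = 22%×$63 = $13.8600;  H₂ = 22%×$62.81 = $13.8182
EOQ₁ = √(2×21,690×308/13.8600) = 981.84  (< 2,410, feasible at tier 1)
EOQ₂ = √(2×21,690×308/13.8182) = 983.32  (< 2,410 → use Q = 2,410 at tier-2 price)
TC(tier 1 (EOQ₁), Q≈981.8) = $1,380,078.23
TC(tier 2, Q≈2,410.0) = $1,381,771.83
Minimum at tier 1 (EOQ₁): $1,380,078.23

$1,380,078.23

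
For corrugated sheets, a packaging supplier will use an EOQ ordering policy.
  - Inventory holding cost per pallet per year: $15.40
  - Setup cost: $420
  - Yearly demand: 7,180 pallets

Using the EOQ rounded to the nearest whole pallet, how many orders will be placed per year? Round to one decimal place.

2DS/H = 2·7,180·420/15.4 = 391,636.36
EOQ = √391,636.36 ≈ 625.81 → Q = 626
Orders per year = D/Q = 7,180 / 626 = 11.470

11.5 orders per year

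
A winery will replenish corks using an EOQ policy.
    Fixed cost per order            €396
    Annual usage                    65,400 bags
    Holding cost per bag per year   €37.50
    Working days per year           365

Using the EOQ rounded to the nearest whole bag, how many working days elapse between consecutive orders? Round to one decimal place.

6.6 days

Q* = √(2·D·S / H) = √(2·65,400·396 / 37.5) = √1,381,248.0 ≈ 1,175.27 → Q = 1,175 bags
T = Q/D × 365 days = 1,175/65,400 × 365 = 6.558 days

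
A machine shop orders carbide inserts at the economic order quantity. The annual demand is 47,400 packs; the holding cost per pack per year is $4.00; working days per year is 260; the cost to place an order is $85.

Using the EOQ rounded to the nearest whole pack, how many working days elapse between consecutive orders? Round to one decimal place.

Optimal lot size Q* = (2 × 47,400 × $85 / $4)^½ ≈ 1,419.33 → Q = 1,419 packs
Cycle time = (working days × Q)/D = (260 × 1,419) / 47,400 = 7.784 days

7.8 days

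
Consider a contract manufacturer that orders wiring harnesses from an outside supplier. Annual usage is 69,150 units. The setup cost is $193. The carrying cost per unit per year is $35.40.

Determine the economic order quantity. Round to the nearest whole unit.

EOQ = √(2DS/H) = √(2 × 69,150 × 193 / 35.4)
    = √(754,008.47) ≈ 868.34

868 units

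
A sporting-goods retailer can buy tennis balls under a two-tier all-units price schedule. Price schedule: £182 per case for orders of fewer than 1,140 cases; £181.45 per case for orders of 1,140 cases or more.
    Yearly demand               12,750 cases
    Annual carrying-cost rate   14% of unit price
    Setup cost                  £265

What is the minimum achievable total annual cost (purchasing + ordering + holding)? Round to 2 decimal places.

H₁ = 14%×£182 = £25.4800;  H₂ = 14%×£181.45 = £25.4030
EOQ₁ = √(2×12,750×265/25.4800) = 514.98  (< 1,140, feasible at tier 1)
EOQ₂ = √(2×12,750×265/25.4030) = 515.76  (< 1,140 → use Q = 1,140 at tier-2 price)
TC(tier 1 (EOQ₁), Q≈515.0) = £2,333,621.78
TC(tier 2, Q≈1,140.0) = £2,330,931.03
Minimum at tier 2: £2,330,931.03

£2,330,931.03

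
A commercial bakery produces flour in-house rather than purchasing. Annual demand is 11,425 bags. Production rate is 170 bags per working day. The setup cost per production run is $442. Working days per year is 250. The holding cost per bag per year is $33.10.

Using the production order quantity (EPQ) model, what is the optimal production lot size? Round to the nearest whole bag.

646 bags

Daily demand d = 11,425/250 = 45.700; p = 170; 1 − d/p = 0.73118
EPQ = √(2DS / (H(1 − d/p)))
    = √(2 × 11,425 × 442 / (33.1 × 0.73118)) ≈ 645.99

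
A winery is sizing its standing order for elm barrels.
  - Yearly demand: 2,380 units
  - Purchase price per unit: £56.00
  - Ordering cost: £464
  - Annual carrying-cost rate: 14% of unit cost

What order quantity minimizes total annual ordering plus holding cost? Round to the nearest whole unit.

Carrying cost H = £56 × 14% = £7.8400/unit/yr
Optimal lot size Q* = (2 × 2,380 × £464 / £7.84)^½ ≈ 530.77

531 units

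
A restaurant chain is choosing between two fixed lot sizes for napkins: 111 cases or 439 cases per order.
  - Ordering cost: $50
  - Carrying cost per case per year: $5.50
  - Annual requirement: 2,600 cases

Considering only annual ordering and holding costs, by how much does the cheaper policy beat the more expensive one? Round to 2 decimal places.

$26.96

Annual cost at Q: ordering D·S/Q plus holding Q·H/2.
TC(111) = (2,600/111)×50 + (111/2)×5.5 = $1,476.42
TC(439) = (2,600/439)×50 + (439/2)×5.5 = $1,503.38
Cheaper: Q = 111.  Difference = $26.96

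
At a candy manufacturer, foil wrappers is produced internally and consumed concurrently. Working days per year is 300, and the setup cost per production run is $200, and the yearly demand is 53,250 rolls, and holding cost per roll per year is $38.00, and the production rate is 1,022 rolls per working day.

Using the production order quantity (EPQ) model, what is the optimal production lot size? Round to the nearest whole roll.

d = 53,250/300 = 177.5000 rolls/day;  effective holding cost H(1 − d/p) = 38·(1 − 177.5000/1022) = 31.40020
Q* = √(2DS / H_eff) = √(2·53,250·200 / 31.40020) ≈ 823.61

824 rolls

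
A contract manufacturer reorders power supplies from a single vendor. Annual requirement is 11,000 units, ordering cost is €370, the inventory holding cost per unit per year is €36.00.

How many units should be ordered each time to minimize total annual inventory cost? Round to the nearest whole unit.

476 units

Optimal lot size Q* = (2 × 11,000 × €370 / €36)^½ ≈ 475.51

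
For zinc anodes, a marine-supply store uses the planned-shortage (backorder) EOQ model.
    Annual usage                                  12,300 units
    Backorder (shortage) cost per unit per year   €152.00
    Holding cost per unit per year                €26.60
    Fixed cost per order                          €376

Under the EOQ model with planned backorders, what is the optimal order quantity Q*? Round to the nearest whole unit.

639 units

Basic EOQ = √(2·12,300·376/26.6) = 589.686
Backorder adjustment √((H+b)/b) = √((26.6+152)/152) = 1.0840
Q* = 589.686 × 1.0840 ≈ 639.20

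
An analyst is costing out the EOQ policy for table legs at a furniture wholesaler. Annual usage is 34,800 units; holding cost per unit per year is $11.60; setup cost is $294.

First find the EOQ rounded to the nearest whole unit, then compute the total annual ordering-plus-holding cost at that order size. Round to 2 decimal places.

$15,406.62

Optimal lot size Q* = (2 × 34,800 × $294 / $11.6)^½ ≈ 1,328.16 → Q = 1,328 units
Annual ordering cost = (D/Q)·S = (34,800/1,328) × 294 = $7,704.22
Annual holding cost  = (Q/2)·H = (1,328/2) × 11.6 = $7,702.40
Total = $7,704.22 + $7,702.40 = $15,406.62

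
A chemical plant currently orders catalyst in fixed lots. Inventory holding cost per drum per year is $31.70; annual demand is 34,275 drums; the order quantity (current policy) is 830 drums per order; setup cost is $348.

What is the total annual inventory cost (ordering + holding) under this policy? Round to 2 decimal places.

Annual ordering cost = (D/Q)·S = (34,275/830) × 348 = $14,370.72
Annual holding cost  = (Q/2)·H = (830/2) × 31.7 = $13,155.50
Total = $14,370.72 + $13,155.50 = $27,526.22

$27,526.22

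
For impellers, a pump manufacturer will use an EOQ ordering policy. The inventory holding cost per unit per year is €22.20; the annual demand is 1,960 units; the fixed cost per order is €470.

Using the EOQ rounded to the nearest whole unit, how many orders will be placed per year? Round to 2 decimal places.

Optimal lot size Q* = (2 × 1,960 × €470 / €22.2)^½ ≈ 288.08 → Q = 288
N = D/Q = 1,960/288 ≈ 6.806 orders/yr

6.81 orders per year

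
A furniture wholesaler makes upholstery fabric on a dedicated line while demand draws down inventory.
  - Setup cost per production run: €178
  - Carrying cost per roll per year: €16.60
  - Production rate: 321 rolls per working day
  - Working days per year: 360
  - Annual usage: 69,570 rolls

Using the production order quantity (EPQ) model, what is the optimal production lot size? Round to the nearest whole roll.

d = 69,570/360 = 193.2500 rolls/day;  effective holding cost H(1 − d/p) = 16.6·(1 − 193.2500/321) = 6.60639
Q* = √(2DS / H_eff) = √(2·69,570·178 / 6.60639) ≈ 1,936.22

1,936 rolls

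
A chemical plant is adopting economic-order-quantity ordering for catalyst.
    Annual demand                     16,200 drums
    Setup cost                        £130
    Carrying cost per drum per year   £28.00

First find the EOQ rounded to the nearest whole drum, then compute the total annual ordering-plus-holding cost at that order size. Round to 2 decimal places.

£10,859.84

Q* = √(2·D·S / H) = √(2·16,200·130 / 28) = √150,428.6 ≈ 387.85 → Q = 388 drums
Orders/yr = 16,200/388 = 41.753; ordering cost = 41.753 × £130 = £5,427.84
Average inventory = 388/2 = 194; holding cost = 194 × £28 = £5,432.00
Total = £5,427.84 + £5,432.00 = £10,859.84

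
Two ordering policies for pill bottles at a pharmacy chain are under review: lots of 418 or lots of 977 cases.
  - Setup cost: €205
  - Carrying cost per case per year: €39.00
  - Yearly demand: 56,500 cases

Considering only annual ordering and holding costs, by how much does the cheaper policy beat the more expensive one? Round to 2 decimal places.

For each Q, cost = (D/Q)·S + (Q/2)·H.
TC(418) = (56,500/418)×205 + (418/2)×39 = €35,860.33
TC(977) = (56,500/977)×205 + (977/2)×39 = €30,906.67
Lots of 977 are cheaper by €4,953.66.

€4,953.66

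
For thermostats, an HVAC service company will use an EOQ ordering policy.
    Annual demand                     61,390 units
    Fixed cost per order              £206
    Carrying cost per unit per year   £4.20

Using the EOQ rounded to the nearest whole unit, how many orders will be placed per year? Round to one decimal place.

Optimal lot size Q* = (2 × 61,390 × £206 / £4.2)^½ ≈ 2,453.99 → Q = 2,454
Orders per year = D/Q = 61,390 / 2,454 = 25.016

25.0 orders per year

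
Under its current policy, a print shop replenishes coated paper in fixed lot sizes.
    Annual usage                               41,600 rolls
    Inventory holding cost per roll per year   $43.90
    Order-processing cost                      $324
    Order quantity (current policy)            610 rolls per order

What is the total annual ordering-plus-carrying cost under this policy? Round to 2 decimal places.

$35,485.24

Orders/yr = 41,600/610 = 68.197; ordering cost = 68.197 × $324 = $22,095.74
Average inventory = 610/2 = 305; holding cost = 305 × $43.9 = $13,389.50
Total = $22,095.74 + $13,389.50 = $35,485.24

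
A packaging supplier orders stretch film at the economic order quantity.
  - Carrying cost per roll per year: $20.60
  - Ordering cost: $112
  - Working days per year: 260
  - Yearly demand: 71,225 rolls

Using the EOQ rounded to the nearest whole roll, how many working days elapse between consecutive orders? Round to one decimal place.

Q* = √(2·D·S / H) = √(2·71,225·112 / 20.6) = √774,485.4 ≈ 880.05 → Q = 880 rolls
Cycle time = (working days × Q)/D = (260 × 880) / 71,225 = 3.212 days

3.2 days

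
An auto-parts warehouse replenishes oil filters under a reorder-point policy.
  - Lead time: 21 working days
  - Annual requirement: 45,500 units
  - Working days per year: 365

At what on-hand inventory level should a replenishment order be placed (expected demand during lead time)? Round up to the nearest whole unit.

2,618 units

Daily demand d = 45,500 / 365 = 124.658 units/day
Demand during lead time = 124.658 × 21 = 2,617.81
Reorder point = 2,617.81 → round up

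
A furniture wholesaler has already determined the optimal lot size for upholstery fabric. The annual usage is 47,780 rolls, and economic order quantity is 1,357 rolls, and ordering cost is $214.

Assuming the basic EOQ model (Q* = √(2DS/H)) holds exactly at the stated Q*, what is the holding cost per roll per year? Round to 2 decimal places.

$11.11

EOQ relation: Q² = 2DS/H, so rearrange for the unknown.
H = 2DS / Q² = 2 × 47,780 × 214 / 1,357² = 11.1053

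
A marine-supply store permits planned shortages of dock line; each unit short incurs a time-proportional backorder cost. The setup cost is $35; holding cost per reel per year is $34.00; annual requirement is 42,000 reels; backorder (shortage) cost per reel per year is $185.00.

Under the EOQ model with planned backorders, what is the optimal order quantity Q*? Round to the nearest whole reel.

Q* = √(2DS/H) · √((H + b)/b)
   = √(2 × 42,000 × 35 / 34) · √((34 + 185) / 185)
   = 294.059 × 1.0880 ≈ 319.94

320 reels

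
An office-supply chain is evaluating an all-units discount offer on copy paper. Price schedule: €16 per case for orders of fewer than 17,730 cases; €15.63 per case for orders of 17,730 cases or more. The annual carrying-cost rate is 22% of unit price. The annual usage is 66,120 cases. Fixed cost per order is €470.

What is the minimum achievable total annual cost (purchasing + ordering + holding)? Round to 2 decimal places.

€1,065,691.55

H₁ = 22%×€16 = €3.5200;  H₂ = 22%×€15.63 = €3.4386
EOQ₁ = √(2×66,120×470/3.5200) = 4,202.03  (< 17,730, feasible at tier 1)
EOQ₂ = √(2×66,120×470/3.4386) = 4,251.47  (< 17,730 → use Q = 17,730 at tier-2 price)
TC(tier 1 (EOQ₁), Q≈4,202.0) = €1,072,711.14
TC(tier 2, Q≈17,730.0) = €1,065,691.55
Minimum at tier 2: €1,065,691.55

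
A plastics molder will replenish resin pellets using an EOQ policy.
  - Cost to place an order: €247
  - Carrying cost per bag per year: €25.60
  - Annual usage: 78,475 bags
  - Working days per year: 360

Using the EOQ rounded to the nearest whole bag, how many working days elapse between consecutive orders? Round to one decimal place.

5.6 days

2DS/H = 2·78,475·247/25.6 = 1,514,322.27
EOQ = √1,514,322.27 ≈ 1,230.58 → Q = 1,231 bags
T = Q/D × 360 days = 1,231/78,475 × 360 = 5.647 days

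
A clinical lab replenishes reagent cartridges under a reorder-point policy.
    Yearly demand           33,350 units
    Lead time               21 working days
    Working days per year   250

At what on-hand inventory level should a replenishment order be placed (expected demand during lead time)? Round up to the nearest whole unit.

Daily demand d = 33,350 / 250 = 133.400 units/day
Demand during lead time = 133.400 × 21 = 2,801.40
Reorder point = 2,801.40 → round up

2,802 units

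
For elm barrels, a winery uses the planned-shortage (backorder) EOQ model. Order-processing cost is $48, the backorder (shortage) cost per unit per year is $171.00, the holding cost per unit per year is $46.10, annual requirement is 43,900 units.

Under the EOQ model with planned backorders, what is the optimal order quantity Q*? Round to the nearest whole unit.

341 units

Q* = √(2DS/H) · √((H + b)/b)
   = √(2 × 43,900 × 48 / 46.1) · √((46.1 + 171) / 171)
   = 302.355 × 1.1268 ≈ 340.68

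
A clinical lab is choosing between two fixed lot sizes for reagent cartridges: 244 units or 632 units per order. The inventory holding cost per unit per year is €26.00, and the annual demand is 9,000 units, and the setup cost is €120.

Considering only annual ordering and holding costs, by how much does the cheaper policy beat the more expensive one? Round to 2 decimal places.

For each Q, cost = (D/Q)·S + (Q/2)·H.
TC(244) = (9,000/244)×120 + (244/2)×26 = €7,598.23
TC(632) = (9,000/632)×120 + (632/2)×26 = €9,924.86
Cheaper: Q = 244.  Difference = €2,326.63

€2,326.63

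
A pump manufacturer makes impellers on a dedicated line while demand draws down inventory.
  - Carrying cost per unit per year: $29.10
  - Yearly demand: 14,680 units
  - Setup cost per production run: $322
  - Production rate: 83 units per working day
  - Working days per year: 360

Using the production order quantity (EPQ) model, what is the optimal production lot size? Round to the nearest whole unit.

Daily demand d = 14,680/360 = 40.778; p = 83; 1 − d/p = 0.50870
EPQ = √(2DS / (H(1 − d/p)))
    = √(2 × 14,680 × 322 / (29.1 × 0.50870)) ≈ 799.15

799 units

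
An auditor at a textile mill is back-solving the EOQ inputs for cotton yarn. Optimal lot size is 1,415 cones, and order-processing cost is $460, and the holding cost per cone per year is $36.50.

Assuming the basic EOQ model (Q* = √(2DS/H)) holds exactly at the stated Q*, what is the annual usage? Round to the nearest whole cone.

79,436 cones per year

EOQ relation: Q² = 2DS/H, so rearrange for the unknown.
D = Q²H / (2S) = 1,415² × 36.5 / (2 × 460) = 79,436.10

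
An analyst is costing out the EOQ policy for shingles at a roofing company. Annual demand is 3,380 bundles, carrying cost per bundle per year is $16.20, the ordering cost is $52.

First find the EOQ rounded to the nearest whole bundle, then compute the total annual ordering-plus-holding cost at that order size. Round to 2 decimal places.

EOQ = √(2DS/H) = √(2 × 3,380 × 52 / 16.2)
    = √(21,698.77) ≈ 147.31 → Q = 147 bundles
Annual ordering cost = (D/Q)·S = (3,380/147) × 52 = $1,195.65
Annual holding cost  = (Q/2)·H = (147/2) × 16.2 = $1,190.70
Total = $1,195.65 + $1,190.70 = $2,386.35

$2,386.35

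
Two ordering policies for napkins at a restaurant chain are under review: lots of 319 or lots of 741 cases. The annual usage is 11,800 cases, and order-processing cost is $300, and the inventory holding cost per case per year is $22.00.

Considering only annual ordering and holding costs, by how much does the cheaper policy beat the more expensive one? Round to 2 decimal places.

$1,677.85

TC(Q) = (D/Q)S + (Q/2)H
TC(319) = (11,800/319)×300 + (319/2)×22 = $14,606.18
TC(741) = (11,800/741)×300 + (741/2)×22 = $12,928.33
Cheaper: Q = 741.  Difference = $1,677.85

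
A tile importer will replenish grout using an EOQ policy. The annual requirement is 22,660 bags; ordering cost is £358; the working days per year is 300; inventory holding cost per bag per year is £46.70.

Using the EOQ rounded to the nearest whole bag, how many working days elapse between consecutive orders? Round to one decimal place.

7.8 days

2DS/H = 2·22,660·358/46.7 = 347,420.99
EOQ = √347,420.99 ≈ 589.42 → Q = 589 bags
T = Q/D × 300 days = 589/22,660 × 300 = 7.798 days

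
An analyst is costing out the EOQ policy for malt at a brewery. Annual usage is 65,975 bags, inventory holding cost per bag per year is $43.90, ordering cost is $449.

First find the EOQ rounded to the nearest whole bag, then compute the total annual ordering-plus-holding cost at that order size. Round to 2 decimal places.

2DS/H = 2·65,975·449/43.9 = 1,349,556.95
EOQ = √1,349,556.95 ≈ 1,161.70 → Q = 1,162 bags
Ordering: D/Q × S = 65,975/1,162 × $449 = $25,492.92
Holding:  Q/2 × H = 1,162/2 × $43.9 = $25,505.90
Total = $25,492.92 + $25,505.90 = $50,998.82

$50,998.82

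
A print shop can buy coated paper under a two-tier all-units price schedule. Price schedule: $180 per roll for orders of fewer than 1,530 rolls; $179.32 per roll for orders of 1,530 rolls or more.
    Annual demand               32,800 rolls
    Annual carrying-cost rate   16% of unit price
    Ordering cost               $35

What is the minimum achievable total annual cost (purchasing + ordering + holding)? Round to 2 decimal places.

$5,904,395.09

H₁ = 16%×$180 = $28.8000;  H₂ = 16%×$179.32 = $28.6912
EOQ₁ = √(2×32,800×35/28.8000) = 282.35  (< 1,530, feasible at tier 1)
EOQ₂ = √(2×32,800×35/28.6912) = 282.89  (< 1,530 → use Q = 1,530 at tier-2 price)
TC(tier 1 (EOQ₁), Q≈282.4) = $5,912,131.72
TC(tier 2, Q≈1,530.0) = $5,904,395.09
Minimum at tier 2: $5,904,395.09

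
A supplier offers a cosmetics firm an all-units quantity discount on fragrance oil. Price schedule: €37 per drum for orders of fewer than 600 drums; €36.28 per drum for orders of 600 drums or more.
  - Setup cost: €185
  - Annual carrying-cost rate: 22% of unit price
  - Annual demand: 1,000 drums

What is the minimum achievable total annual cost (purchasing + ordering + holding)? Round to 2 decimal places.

H₁ = 22%×€37 = €8.1400;  H₂ = 22%×€36.28 = €7.9816
EOQ₁ = √(2×1,000×185/8.1400) = 213.20  (< 600, feasible at tier 1)
EOQ₂ = √(2×1,000×185/7.9816) = 215.31  (< 600 → use Q = 600 at tier-2 price)
TC(tier 1 (EOQ₁), Q≈213.2) = €38,735.45
TC(tier 2, Q≈600.0) = €38,982.81
Minimum at tier 1 (EOQ₁): €38,735.45

€38,735.45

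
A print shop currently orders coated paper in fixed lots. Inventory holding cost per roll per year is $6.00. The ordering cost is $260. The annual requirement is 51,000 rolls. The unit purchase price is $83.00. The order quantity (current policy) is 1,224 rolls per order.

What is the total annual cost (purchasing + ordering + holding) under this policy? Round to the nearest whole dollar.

Orders/yr = 51,000/1,224 = 41.667; ordering cost = 41.667 × $260 = $10,833.33
Average inventory = 1,224/2 = 612; holding cost = 612 × $6 = $3,672.00
Purchase cost = D·C = 51,000 × 83 = $4,233,000.00
Total = $10,833.33 + $3,672.00 + $4,233,000.00 = $4,247,505.33

$4,247,505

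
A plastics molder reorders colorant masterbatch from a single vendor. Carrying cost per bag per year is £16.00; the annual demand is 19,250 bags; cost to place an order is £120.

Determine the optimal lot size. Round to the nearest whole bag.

537 bags

Q* = √(2·D·S / H) = √(2·19,250·120 / 16) = √288,750.0 ≈ 537.35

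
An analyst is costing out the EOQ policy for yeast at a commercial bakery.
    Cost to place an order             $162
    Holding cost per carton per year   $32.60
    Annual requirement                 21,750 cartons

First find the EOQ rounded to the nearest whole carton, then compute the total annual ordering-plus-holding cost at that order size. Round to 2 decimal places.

$15,156.92

Q* = √(2·D·S / H) = √(2·21,750·162 / 32.6) = √216,165.6 ≈ 464.94 → Q = 465 cartons
Ordering: D/Q × S = 21,750/465 × $162 = $7,577.42
Holding:  Q/2 × H = 465/2 × $32.6 = $7,579.50
Total = $7,577.42 + $7,579.50 = $15,156.92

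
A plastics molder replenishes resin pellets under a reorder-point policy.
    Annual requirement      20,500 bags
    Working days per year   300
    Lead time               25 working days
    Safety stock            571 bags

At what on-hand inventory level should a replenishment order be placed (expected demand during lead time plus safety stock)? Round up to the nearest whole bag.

Daily demand d = 20,500 / 300 = 68.333 bags/day
Demand during lead time = 68.333 × 25 = 1,708.33
Reorder point = 1,708.33 + 571 = 2,279.33 → round up

2,280 bags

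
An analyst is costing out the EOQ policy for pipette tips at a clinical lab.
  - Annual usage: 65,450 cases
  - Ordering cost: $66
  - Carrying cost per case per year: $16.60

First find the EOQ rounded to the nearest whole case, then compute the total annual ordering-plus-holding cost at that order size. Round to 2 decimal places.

Optimal lot size Q* = (2 × 65,450 × $66 / $16.6)^½ ≈ 721.42 → Q = 721 cases
Orders/yr = 65,450/721 = 90.777; ordering cost = 90.777 × $66 = $5,991.26
Average inventory = 721/2 = 360.5; holding cost = 360.5 × $16.6 = $5,984.30
Total = $5,991.26 + $5,984.30 = $11,975.56

$11,975.56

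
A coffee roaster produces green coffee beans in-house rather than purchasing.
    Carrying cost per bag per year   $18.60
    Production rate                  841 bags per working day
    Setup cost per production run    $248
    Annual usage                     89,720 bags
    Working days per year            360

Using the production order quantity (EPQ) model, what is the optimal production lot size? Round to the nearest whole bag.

d = 89,720/360 = 249.2222 bags/day;  effective holding cost H(1 − d/p) = 18.6·(1 − 249.2222/841) = 13.08807
Q* = √(2DS / H_eff) = √(2·89,720·248 / 13.08807) ≈ 1,843.94

1,844 bags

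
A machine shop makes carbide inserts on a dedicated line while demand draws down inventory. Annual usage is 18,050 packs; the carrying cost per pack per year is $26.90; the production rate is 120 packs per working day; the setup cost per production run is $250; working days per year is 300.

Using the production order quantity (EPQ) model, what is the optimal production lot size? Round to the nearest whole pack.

Daily demand d = 18,050/300 = 60.167; p = 120; 1 − d/p = 0.49861
EPQ = √(2DS / (H(1 − d/p)))
    = √(2 × 18,050 × 250 / (26.9 × 0.49861)) ≈ 820.29

820 packs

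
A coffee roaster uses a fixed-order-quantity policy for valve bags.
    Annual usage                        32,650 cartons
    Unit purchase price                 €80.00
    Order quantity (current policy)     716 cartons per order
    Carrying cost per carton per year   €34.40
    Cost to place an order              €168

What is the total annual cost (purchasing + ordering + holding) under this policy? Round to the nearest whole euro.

€2,631,976

Annual ordering cost = (D/Q)·S = (32,650/716) × 168 = €7,660.89
Annual holding cost  = (Q/2)·H = (716/2) × 34.4 = €12,315.20
Purchase cost = D·C = 32,650 × 80 = €2,612,000.00
Total = €7,660.89 + €12,315.20 + €2,612,000.00 = €2,631,976.09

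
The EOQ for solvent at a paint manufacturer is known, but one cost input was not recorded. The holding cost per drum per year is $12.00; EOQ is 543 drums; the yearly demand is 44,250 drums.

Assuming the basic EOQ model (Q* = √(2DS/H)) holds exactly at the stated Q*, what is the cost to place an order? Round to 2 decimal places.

$39.98

From Q* = √(2DS/H) ⇒ Q*² = 2DS/H.
S = Q²H / (2D) = 543² × 12 / (2 × 44,250) = 39.9795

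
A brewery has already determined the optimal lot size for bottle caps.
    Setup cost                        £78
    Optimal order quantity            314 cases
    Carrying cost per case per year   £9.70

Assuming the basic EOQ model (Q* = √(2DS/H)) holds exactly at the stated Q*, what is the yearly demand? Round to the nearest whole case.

6,131 cases per year

From Q* = √(2DS/H) ⇒ Q*² = 2DS/H.
D = Q²H / (2S) = 314² × 9.7 / (2 × 78) = 6,130.65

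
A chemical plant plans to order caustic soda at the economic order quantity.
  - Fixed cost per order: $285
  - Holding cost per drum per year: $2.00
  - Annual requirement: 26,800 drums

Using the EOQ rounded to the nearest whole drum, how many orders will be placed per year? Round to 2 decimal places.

9.70 orders per year

Optimal lot size Q* = (2 × 26,800 × $285 / $2)^½ ≈ 2,763.69 → Q = 2,764
N = D/Q = 26,800/2,764 ≈ 9.696 orders/yr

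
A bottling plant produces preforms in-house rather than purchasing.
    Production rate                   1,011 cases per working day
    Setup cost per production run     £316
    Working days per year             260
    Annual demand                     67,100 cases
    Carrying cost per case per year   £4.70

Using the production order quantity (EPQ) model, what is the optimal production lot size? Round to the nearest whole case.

3,481 cases

d = 67,100/260 = 258.0769 cases/day;  effective holding cost H(1 − d/p) = 4.7·(1 − 258.0769/1011) = 3.50024
Q* = √(2DS / H_eff) = √(2·67,100·316 / 3.50024) ≈ 3,480.74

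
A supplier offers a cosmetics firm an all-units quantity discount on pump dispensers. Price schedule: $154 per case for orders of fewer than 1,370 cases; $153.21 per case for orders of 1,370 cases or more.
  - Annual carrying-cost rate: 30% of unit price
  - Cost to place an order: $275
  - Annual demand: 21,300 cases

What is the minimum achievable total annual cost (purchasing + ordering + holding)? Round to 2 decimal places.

H₁ = 30%×$154 = $46.2000;  H₂ = 30%×$153.21 = $45.9630
EOQ₁ = √(2×21,300×275/46.2000) = 503.56  (< 1,370, feasible at tier 1)
EOQ₂ = √(2×21,300×275/45.9630) = 504.86  (< 1,370 → use Q = 1,370 at tier-2 price)
TC(tier 1 (EOQ₁), Q≈503.6) = $3,303,464.41
TC(tier 2, Q≈1,370.0) = $3,299,133.20
Minimum at tier 2: $3,299,133.20

$3,299,133.20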